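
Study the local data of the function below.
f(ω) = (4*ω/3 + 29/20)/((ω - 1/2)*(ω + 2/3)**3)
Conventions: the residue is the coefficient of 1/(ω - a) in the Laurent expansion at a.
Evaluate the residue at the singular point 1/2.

The residue is 2286/1715.

At the order-1 pole 1/2 set g(ω) = (ω - (1/2))*f(ω) = (4*ω/3 + 29/20)/(ω + 2/3)**3.
Simple pole: residue = g(a) at a = 1/2, which is 2286/1715.


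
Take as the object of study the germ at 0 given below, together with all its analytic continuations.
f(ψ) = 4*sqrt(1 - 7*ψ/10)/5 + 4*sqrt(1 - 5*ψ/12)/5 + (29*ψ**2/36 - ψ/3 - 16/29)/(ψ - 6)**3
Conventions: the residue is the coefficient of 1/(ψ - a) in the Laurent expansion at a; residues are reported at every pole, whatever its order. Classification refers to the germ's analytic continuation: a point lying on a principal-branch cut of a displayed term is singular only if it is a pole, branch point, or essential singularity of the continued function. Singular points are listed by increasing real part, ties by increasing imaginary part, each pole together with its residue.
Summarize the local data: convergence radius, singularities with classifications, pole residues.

Radius of convergence at 0: 10/7.
At 10/7: an algebraic (square-root) branch point.
At 12/5: an algebraic (square-root) branch point.
At 6: a pole of order 3; residue 29/36.

Denominator factor (ψ - 6)^3: pole of order 3 at 6, modulus 6.
Branch term (4/5)*sqrt(1 - ψ/(12/5)): its argument vanishes at ψ = 12/5, a square-root branch point, modulus 12/5.
Branch term (4/5)*sqrt(1 - ψ/(10/7)): its argument vanishes at ψ = 10/7, a square-root branch point, modulus 10/7.
The radius of convergence is the smallest modulus among the singular points: 10/7.
The branch terms are analytic at 6 and contribute nothing to the residue; only the rational part matters.
At the order-3 pole 6 set g(ψ) = (ψ - (6))^3*(rational part) = 29*ψ**2/36 - ψ/3 - 16/29.
Order-3 pole: residue = g''(a)/2; g''(6) = 29/18, so the residue is 29/36.
List the singular points by increasing real part (a conjugate pair: the negative imaginary part first).


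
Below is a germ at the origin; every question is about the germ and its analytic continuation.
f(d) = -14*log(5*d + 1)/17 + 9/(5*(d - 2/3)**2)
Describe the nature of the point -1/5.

The point is a logarithmic branch point.

The term (-14/17)*log(1 - d/(-1/5)) has argument 1 - -1/5/(-1/5) = 0 at -1/5: a logarithmic (infinitely-sheeted) branch point; the remaining terms are analytic or single-valued there.


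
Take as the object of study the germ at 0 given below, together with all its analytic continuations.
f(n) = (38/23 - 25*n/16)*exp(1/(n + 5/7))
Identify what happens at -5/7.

The exponent 1/(n - (-5/7)) has a pole at -5/7, so exp(1/(n - (-5/7))) takes every nonzero value near it: an essential singularity (not a pole of any order).

The point is an essential singularity.


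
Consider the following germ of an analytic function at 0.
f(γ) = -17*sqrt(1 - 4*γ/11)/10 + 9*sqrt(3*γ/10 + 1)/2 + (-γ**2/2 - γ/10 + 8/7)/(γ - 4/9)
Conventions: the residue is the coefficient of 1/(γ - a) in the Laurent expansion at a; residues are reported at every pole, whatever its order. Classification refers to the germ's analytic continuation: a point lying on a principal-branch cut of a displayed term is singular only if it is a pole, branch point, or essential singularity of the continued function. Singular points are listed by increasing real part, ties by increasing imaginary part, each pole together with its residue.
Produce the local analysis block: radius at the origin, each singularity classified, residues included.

Denominator factor (γ - 4/9): pole of order 1 at 4/9, modulus 4/9.
Branch term (9/2)*sqrt(1 - γ/(-10/3)): its argument vanishes at γ = -10/3, a square-root branch point, modulus 10/3.
Branch term (-17/10)*sqrt(1 - γ/(11/4)): its argument vanishes at γ = 11/4, a square-root branch point, modulus 11/4.
The radius of convergence is the smallest modulus among the singular points: 4/9.
The branch terms are analytic at 4/9 and contribute nothing to the residue; only the rational part matters.
At the order-1 pole 4/9 set g(γ) = (γ - (4/9))*(rational part) = -γ**2/2 - γ/10 + 8/7.
Simple pole: residue = g(a) at a = 4/9, which is 2834/2835.
List the singular points by increasing real part (a conjugate pair: the negative imaginary part first).

Radius of convergence at 0: 4/9.
At -10/3: an algebraic (square-root) branch point.
At 4/9: a pole of order 1; residue 2834/2835.
At 11/4: an algebraic (square-root) branch point.


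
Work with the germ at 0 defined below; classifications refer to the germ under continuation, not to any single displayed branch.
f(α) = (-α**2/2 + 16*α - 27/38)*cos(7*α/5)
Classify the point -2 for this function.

The point is a regular point.

There is no denominator, hence no pole anywhere.
The factor cos(7*α/5) is entire.
So the germ continues analytically to -2.


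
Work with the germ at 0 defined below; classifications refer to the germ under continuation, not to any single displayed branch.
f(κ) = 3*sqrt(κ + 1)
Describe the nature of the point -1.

The term (3)*sqrt(1 - κ/(-1)) has argument 1 - -1/(-1) = 0 at -1: a square-root (algebraic, two-sheeted) branch point; the remaining terms are analytic or single-valued there.

The point is an algebraic (square-root) branch point.


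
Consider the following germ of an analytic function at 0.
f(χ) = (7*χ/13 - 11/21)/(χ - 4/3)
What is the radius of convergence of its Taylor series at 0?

Denominator factor (χ - 4/3): pole of order 1 at 4/3, modulus 4/3.
The radius of convergence is the smallest modulus among the singular points: 4/3.

The radius of convergence is 4/3.


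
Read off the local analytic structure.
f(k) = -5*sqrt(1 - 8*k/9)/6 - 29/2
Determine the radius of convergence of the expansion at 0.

Branch term (-5/6)*sqrt(1 - k/(9/8)): its argument vanishes at k = 9/8, a square-root branch point, modulus 9/8.
The radius of convergence is the smallest modulus among the singular points: 9/8.

The radius of convergence is 9/8.


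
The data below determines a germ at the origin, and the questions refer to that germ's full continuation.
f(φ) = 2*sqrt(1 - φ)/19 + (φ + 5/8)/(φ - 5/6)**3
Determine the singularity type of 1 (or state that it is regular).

The term (2/19)*sqrt(1 - φ/(1)) has argument 1 - 1/(1) = 0 at 1: a square-root (algebraic, two-sheeted) branch point; the remaining terms are analytic or single-valued there.

The point is an algebraic (square-root) branch point.


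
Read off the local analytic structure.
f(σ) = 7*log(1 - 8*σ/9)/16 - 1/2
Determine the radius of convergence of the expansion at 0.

The radius of convergence is 9/8.

Branch term (7/16)*log(1 - σ/(9/8)): its argument vanishes at σ = 9/8, a logarithmic branch point, modulus 9/8.
The radius of convergence is the smallest modulus among the singular points: 9/8.


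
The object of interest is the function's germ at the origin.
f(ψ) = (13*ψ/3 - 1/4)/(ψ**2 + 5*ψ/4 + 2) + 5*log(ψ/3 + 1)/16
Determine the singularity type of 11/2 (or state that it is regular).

The point is a regular point.

Denominator factors: ψ**2 + 5*ψ/4 + 2 = 313/8 at ψ = 11/2 — none vanishes.
Branch term log(1 - ψ/(-3)): argument at 11/2 is 17/6, nonzero, so 11/2 is not its branch point (a point on a principal cut is still regular for the continued germ).
So the germ continues analytically to 11/2.


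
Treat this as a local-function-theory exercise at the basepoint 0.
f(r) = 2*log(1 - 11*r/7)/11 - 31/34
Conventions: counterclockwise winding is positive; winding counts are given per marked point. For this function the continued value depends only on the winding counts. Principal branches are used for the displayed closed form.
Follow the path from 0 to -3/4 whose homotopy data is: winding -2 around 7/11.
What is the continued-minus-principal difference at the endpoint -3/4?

The rational part is single-valued and drops out of the difference; each branch term changes only by its own monodromy.
(2/11)*log(1 - r/(7/11)): each positive loop around 7/11 adds 2*pi*i to the log, so winding -2 contributes (2/11)*(-2)*2*pi*i = -(8/11)*pi*i.
Summing the contributions at r = -3/4 gives -(8/11)*pi*i.

Continued minus principal equals -(8/11)*pi*i.


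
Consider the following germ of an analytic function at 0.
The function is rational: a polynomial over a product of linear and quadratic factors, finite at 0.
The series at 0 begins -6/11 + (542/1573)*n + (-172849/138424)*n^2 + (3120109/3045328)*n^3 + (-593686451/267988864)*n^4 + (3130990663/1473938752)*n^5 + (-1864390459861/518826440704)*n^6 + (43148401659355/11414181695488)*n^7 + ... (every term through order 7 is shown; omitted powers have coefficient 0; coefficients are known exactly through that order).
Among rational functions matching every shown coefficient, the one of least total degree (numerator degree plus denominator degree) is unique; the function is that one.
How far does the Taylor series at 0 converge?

No rational of total degree below 6 reproduces all 8 coefficients; solving the [1/5] Pade equations on them gives f(n) = (-11*n/39 - 2)/((n + 11/3)*(n**2 - n/4 - 1)**2), whose expansion matches every shown term.
Denominator factor (n + 11/3): pole of order 1 at -11/3, modulus 11/3.
Denominator factor (n**2 - n/4 - 1)^2: discriminant 65/16, real irrational roots 1/8 + (1/8)*sqrt(65) and 1/8 - (1/8)*sqrt(65); poles of order 2, moduli 1/8 + (1/8)*sqrt(65) and -1/8 + (1/8)*sqrt(65).
The radius of convergence is the smallest modulus among the singular points: -1/8 + (1/8)*sqrt(65).

The radius of convergence is -1/8 + (1/8)*sqrt(65).


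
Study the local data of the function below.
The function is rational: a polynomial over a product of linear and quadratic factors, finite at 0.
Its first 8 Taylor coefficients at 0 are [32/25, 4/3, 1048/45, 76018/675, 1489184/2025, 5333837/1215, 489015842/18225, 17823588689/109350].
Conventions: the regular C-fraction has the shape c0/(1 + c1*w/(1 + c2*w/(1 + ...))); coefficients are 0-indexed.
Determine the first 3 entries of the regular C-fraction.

The regular C-fraction coefficients are [32/25, -25/24, -657/40].

Taylor coefficients (read off): a_0 = 32/25, a_1 = 4/3, a_2 = 1048/45.
c0 = a_0 = 32/25. Peel one level at a time: if S = 1 + c*w/S' with S'(0) = 1, then c is the w-coefficient of S and S' = c*w/(S - 1).
S_1 = c0/f = 1 + (-25/24)*w + (-1095/64)*w^2 + ...; c1 = -25/24.
S_2 = c1*w/(S_1 - 1) = 1 + (-657/40)*w + ...; c2 = -657/40.


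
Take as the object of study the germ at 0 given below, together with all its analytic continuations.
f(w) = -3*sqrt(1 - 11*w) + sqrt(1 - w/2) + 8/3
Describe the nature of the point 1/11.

The point is an algebraic (square-root) branch point.

The term (-3)*sqrt(1 - w/(1/11)) has argument 1 - 1/11/(1/11) = 0 at 1/11: a square-root (algebraic, two-sheeted) branch point; the remaining terms are analytic or single-valued there.


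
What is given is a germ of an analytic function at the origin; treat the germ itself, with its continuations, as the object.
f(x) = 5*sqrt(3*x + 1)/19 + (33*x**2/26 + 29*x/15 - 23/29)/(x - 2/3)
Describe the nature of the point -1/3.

The point is an algebraic (square-root) branch point.

The term (5/19)*sqrt(1 - x/(-1/3)) has argument 1 - -1/3/(-1/3) = 0 at -1/3: a square-root (algebraic, two-sheeted) branch point; the remaining terms are analytic or single-valued there.


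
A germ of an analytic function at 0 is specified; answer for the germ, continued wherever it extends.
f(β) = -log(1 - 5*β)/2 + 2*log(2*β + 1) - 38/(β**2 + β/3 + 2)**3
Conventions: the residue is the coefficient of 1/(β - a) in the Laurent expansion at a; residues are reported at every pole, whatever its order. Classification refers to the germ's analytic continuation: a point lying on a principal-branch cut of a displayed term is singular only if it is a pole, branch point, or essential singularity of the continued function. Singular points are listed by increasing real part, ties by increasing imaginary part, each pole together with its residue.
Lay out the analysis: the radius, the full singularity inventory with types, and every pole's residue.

Radius of convergence at 0: 1/5.
At -1/2: a logarithmic branch point.
At (-1/6) - ((1/6)*sqrt(71))*i: a pole of order 3; residue -((55404/357911)*sqrt(71))*i.
At (-1/6) + ((1/6)*sqrt(71))*i: a pole of order 3; residue ((55404/357911)*sqrt(71))*i.
At 1/5: a logarithmic branch point.

Denominator factor (β**2 + β/3 + 2)^3: discriminant -71/9, complex-conjugate roots (-1/6) + ((1/6)*sqrt(71))*i and (-1/6) - ((1/6)*sqrt(71))*i; poles of order 3, moduli sqrt(2) and sqrt(2).
Branch term (2)*log(1 - β/(-1/2)): its argument vanishes at β = -1/2, a logarithmic branch point, modulus 1/2.
Branch term (-1/2)*log(1 - β/(1/5)): its argument vanishes at β = 1/5, a logarithmic branch point, modulus 1/5.
The radius of convergence is the smallest modulus among the singular points: 1/5.
The branch terms are analytic at (-1/6) - ((1/6)*sqrt(71))*i and contribute nothing to the residue; only the rational part matters.
The factor β**2 + β/3 + 2 splits as (β - a)(β - a') with a = (-1/6) - ((1/6)*sqrt(71))*i, a' = (-1/6) + ((1/6)*sqrt(71))*i. At the order-3 pole a set g(β) = (β - a)^3*(rational part) = [-38] / (β - a')^3.
Order-3 pole: residue = g''(a)/2; g''((-1/6) - ((1/6)*sqrt(71))*i) = -((110808/357911)*sqrt(71))*i, so the residue is -((55404/357911)*sqrt(71))*i.
The branch terms are analytic at (-1/6) + ((1/6)*sqrt(71))*i and contribute nothing to the residue; only the rational part matters.
The factor β**2 + β/3 + 2 splits as (β - a)(β - a') with a = (-1/6) + ((1/6)*sqrt(71))*i, a' = (-1/6) - ((1/6)*sqrt(71))*i. At the order-3 pole a set g(β) = (β - a)^3*(rational part) = [-38] / (β - a')^3.
Order-3 pole: residue = g''(a)/2; g''((-1/6) + ((1/6)*sqrt(71))*i) = ((110808/357911)*sqrt(71))*i, so the residue is ((55404/357911)*sqrt(71))*i.
List the singular points by increasing real part (a conjugate pair: the negative imaginary part first).


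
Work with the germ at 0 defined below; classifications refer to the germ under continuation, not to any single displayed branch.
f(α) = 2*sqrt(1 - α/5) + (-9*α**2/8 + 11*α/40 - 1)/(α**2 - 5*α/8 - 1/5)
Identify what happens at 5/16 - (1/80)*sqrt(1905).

The point is a pole of order 1.

The denominator factor α**2 - 5*α/8 - 1/5 vanishes at 5/16 - (1/80)*sqrt(1905) and appears to the power 1; the numerator there equals -6957/5120 + (137/25600)*sqrt(1905), nonzero, and no other factor vanishes.
The branch terms are analytic at this point.
Hence a pole whose order is the multiplicity, 1.


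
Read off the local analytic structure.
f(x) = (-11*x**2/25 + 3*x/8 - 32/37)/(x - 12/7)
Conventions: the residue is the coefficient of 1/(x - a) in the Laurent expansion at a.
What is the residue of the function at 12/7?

The residue is -137341/90650.

At the order-1 pole 12/7 set g(x) = (x - (12/7))*f(x) = -11*x**2/25 + 3*x/8 - 32/37.
Simple pole: residue = g(a) at a = 12/7, which is -137341/90650.


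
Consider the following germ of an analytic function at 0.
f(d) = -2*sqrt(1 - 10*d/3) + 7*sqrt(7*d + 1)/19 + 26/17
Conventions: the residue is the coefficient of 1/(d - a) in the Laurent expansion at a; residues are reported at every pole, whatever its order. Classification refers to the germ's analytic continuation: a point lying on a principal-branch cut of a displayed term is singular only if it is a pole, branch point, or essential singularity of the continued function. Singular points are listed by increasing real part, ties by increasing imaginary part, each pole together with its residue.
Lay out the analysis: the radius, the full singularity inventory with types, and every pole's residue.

Radius of convergence at 0: 1/7.
At -1/7: an algebraic (square-root) branch point.
At 3/10: an algebraic (square-root) branch point.

Branch term (7/19)*sqrt(1 - d/(-1/7)): its argument vanishes at d = -1/7, a square-root branch point, modulus 1/7.
Branch term (-2)*sqrt(1 - d/(3/10)): its argument vanishes at d = 3/10, a square-root branch point, modulus 3/10.
The radius of convergence is the smallest modulus among the singular points: 1/7.
List the singular points by increasing real part (a conjugate pair: the negative imaginary part first).


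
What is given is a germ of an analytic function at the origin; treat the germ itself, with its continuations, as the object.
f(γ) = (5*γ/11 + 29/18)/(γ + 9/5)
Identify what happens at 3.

Denominator factors: γ + 9/5 = 24/5 at γ = 3 — none vanishes.
So the germ continues analytically to 3.

The point is a regular point.


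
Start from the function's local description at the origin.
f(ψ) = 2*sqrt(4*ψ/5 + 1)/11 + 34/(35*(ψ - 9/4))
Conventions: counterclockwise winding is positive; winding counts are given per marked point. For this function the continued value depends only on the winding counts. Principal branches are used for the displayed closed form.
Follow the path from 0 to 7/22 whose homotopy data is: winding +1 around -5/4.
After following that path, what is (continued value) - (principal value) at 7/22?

Continued minus principal equals -(4/605)*sqrt(3795).

The rational part is single-valued and drops out of the difference; each branch term changes only by its own monodromy.
(2/11)*sqrt(1 - ψ/(-5/4)): winding +1 is odd, the square root flips sign, contributing -2*(2/11)*sqrt(1 - (7/22)/(-5/4)) = -2*(2/11)*sqrt(69/55) = -(4/605)*sqrt(3795).
Summing the contributions at ψ = 7/22 gives -(4/605)*sqrt(3795).


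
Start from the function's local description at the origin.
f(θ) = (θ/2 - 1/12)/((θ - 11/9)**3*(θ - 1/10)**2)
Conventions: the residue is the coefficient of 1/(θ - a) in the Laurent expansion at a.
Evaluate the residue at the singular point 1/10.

At the order-2 pole 1/10 set g(θ) = (θ - (1/10))^2*f(θ) = (θ/2 - 1/12)/(θ - 11/9)**3.
Order-2 pole: residue = g'(a); g'(1/10) = -30253500/104060401, so the residue is -30253500/104060401.

The residue is -30253500/104060401.


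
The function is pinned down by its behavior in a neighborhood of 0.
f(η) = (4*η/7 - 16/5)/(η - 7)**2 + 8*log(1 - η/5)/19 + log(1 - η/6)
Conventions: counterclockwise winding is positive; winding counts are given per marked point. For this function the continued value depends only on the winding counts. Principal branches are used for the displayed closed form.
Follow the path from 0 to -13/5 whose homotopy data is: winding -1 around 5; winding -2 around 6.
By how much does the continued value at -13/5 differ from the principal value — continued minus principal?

Continued minus principal equals -(92/19)*pi*i.

The rational part is single-valued and drops out of the difference; each branch term changes only by its own monodromy.
(1)*log(1 - η/(6)): each positive loop around 6 adds 2*pi*i to the log, so winding -2 contributes (1)*(-2)*2*pi*i = -(4)*pi*i.
(8/19)*log(1 - η/(5)): each positive loop around 5 adds 2*pi*i to the log, so winding -1 contributes (8/19)*(-1)*2*pi*i = -(16/19)*pi*i.
Summing the contributions at η = -13/5 gives -(92/19)*pi*i.


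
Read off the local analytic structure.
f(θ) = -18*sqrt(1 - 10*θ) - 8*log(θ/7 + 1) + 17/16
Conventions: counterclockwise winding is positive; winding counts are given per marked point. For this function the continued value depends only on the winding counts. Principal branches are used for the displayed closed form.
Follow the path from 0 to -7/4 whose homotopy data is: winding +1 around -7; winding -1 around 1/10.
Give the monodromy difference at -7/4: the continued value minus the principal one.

Continued minus principal equals ((18)*sqrt(74)) - ((16)*pi)*i.

The rational part is single-valued and drops out of the difference; each branch term changes only by its own monodromy.
(-18)*sqrt(1 - θ/(1/10)): winding -1 is odd, the square root flips sign, contributing -2*(-18)*sqrt(1 - (-7/4)/(1/10)) = -2*(-18)*sqrt(37/2) = (18)*sqrt(74).
(-8)*log(1 - θ/(-7)): each positive loop around -7 adds 2*pi*i to the log, so winding +1 contributes (-8)*(1)*2*pi*i = -(16)*pi*i.
Summing the contributions at θ = -7/4 gives ((18)*sqrt(74)) - ((16)*pi)*i.


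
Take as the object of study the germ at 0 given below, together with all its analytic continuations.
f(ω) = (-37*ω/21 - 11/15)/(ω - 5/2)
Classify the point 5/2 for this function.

The denominator factor ω - 5/2 vanishes at 5/2 and appears to the power 1; the numerator there equals -1079/210, nonzero, and no other factor vanishes.
Hence a pole whose order is the multiplicity, 1.

The point is a pole of order 1.


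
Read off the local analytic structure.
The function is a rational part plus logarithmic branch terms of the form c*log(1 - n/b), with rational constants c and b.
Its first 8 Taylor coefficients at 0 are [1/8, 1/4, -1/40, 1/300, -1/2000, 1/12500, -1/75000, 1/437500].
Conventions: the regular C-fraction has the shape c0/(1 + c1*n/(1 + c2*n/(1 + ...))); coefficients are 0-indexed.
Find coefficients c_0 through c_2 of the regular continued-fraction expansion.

The regular C-fraction coefficients are [1/8, -2, 21/10].

Taylor coefficients (read off): a_0 = 1/8, a_1 = 1/4, a_2 = -1/40.
c0 = a_0 = 1/8. Peel one level at a time: if S = 1 + c*n/S' with S'(0) = 1, then c is the n-coefficient of S and S' = c*n/(S - 1).
S_1 = c0/f = 1 + (-2)*n + (21/5)*n^2 + ...; c1 = -2.
S_2 = c1*n/(S_1 - 1) = 1 + (21/10)*n + ...; c2 = 21/10.


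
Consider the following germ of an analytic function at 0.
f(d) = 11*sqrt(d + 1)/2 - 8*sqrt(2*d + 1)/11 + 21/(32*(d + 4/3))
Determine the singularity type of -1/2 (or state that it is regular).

The term (-8/11)*sqrt(1 - d/(-1/2)) has argument 1 - -1/2/(-1/2) = 0 at -1/2: a square-root (algebraic, two-sheeted) branch point; the remaining terms are analytic or single-valued there.

The point is an algebraic (square-root) branch point.


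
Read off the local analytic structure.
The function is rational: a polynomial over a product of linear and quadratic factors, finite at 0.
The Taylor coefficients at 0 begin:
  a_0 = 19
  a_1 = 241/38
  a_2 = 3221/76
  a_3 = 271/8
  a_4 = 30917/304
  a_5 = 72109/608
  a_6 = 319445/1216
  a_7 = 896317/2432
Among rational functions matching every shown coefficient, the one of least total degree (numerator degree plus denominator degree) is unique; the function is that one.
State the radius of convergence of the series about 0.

No rational of total degree below 4 reproduces all 8 coefficients; solving the [2/2] Pade equations on them gives f(y) = (-23*y**2/38 + 30*y/19 - 19/2)/(y**2 + y/4 - 1/2), whose expansion matches every shown term.
Denominator factor (y**2 + y/4 - 1/2): discriminant 33/16, real irrational roots -1/8 + (1/8)*sqrt(33) and -1/8 - (1/8)*sqrt(33); poles of order 1, moduli -1/8 + (1/8)*sqrt(33) and 1/8 + (1/8)*sqrt(33).
The radius of convergence is the smallest modulus among the singular points: -1/8 + (1/8)*sqrt(33).

The radius of convergence is -1/8 + (1/8)*sqrt(33).


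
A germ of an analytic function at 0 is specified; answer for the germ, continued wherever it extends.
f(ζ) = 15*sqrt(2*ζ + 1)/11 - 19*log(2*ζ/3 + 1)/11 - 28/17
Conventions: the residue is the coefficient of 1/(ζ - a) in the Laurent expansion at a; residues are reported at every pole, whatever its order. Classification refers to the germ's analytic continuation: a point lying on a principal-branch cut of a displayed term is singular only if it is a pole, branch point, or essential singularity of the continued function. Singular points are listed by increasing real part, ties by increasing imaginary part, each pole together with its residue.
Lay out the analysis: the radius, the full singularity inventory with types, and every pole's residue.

Radius of convergence at 0: 1/2.
At -3/2: a logarithmic branch point.
At -1/2: an algebraic (square-root) branch point.

Branch term (-19/11)*log(1 - ζ/(-3/2)): its argument vanishes at ζ = -3/2, a logarithmic branch point, modulus 3/2.
Branch term (15/11)*sqrt(1 - ζ/(-1/2)): its argument vanishes at ζ = -1/2, a square-root branch point, modulus 1/2.
The radius of convergence is the smallest modulus among the singular points: 1/2.
List the singular points by increasing real part (a conjugate pair: the negative imaginary part first).


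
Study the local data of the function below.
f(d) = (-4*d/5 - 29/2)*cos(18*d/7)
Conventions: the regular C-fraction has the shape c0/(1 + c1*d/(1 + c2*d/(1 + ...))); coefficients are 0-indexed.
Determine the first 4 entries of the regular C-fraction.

The regular C-fraction coefficients are [-29/2, -8/145, 1704593/28420, -11745/196].

Taylor coefficients (expand at 0): a_0 = -29/2, a_1 = -4/5, a_2 = 2349/49, a_3 = 648/245.
c0 = a_0 = -29/2. Peel one level at a time: if S = 1 + c*d/S' with S'(0) = 1, then c is the d-coefficient of S and S' = c*d/(S - 1).
S_1 = c0/f = 1 + (-8/145)*d + (3409186/1030225)*d^2 + ...; c1 = -8/145.
S_2 = c1*d/(S_1 - 1) = 1 + (1704593/28420)*d + (138072033/38416)*d^2 + ...; c2 = 1704593/28420.
S_3 = c2*d/(S_2 - 1) = 1 + (-11745/196)*d + ...; c3 = -11745/196.


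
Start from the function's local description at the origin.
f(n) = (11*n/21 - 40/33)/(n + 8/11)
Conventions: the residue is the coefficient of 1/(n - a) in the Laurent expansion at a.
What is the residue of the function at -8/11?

The residue is -368/231.

At the order-1 pole -8/11 set g(n) = (n - (-8/11))*f(n) = 11*n/21 - 40/33.
Simple pole: residue = g(a) at a = -8/11, which is -368/231.


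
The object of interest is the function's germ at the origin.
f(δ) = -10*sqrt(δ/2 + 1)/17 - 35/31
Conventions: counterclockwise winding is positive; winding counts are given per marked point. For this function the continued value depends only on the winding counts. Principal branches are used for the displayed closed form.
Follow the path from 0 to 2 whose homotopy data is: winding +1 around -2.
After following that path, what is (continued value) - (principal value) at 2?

Continued minus principal equals (20/17)*sqrt(2).

The rational part is single-valued and drops out of the difference; each branch term changes only by its own monodromy.
(-10/17)*sqrt(1 - δ/(-2)): winding +1 is odd, the square root flips sign, contributing -2*(-10/17)*sqrt(1 - (2)/(-2)) = -2*(-10/17)*sqrt(2) = (20/17)*sqrt(2).
Summing the contributions at δ = 2 gives (20/17)*sqrt(2).


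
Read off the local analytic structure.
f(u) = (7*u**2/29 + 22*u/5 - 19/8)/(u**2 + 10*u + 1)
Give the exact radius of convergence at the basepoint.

Denominator factor (u**2 + 10*u + 1): discriminant 96, real irrational roots -5 + (2)*sqrt(6) and -5 - (2)*sqrt(6); poles of order 1, moduli 5 - (2)*sqrt(6) and 5 + (2)*sqrt(6).
The radius of convergence is the smallest modulus among the singular points: 5 - (2)*sqrt(6).

The radius of convergence is 5 - (2)*sqrt(6).


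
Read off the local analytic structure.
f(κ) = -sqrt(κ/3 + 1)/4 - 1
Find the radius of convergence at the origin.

The radius of convergence is 3.

Branch term (-1/4)*sqrt(1 - κ/(-3)): its argument vanishes at κ = -3, a square-root branch point, modulus 3.
The radius of convergence is the smallest modulus among the singular points: 3.


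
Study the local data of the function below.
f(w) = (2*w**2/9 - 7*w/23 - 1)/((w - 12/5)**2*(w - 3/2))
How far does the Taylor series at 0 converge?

The radius of convergence is 3/2.

Denominator factor (w - 12/5)^2: pole of order 2 at 12/5, modulus 12/5.
Denominator factor (w - 3/2): pole of order 1 at 3/2, modulus 3/2.
The radius of convergence is the smallest modulus among the singular points: 3/2.


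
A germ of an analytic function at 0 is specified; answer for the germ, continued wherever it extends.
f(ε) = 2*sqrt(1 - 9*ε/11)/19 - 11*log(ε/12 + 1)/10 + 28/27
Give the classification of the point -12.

The term (-11/10)*log(1 - ε/(-12)) has argument 1 - -12/(-12) = 0 at -12: a logarithmic (infinitely-sheeted) branch point; the remaining terms are analytic or single-valued there.

The point is a logarithmic branch point.


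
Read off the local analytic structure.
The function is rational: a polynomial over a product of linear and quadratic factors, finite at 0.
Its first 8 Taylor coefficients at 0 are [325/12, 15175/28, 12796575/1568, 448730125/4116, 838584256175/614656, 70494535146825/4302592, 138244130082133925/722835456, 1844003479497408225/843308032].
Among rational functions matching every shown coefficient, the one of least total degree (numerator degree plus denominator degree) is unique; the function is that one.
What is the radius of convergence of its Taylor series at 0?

No rational of total degree below 6 reproduces all 8 coefficients; solving the [2/4] Pade equations on them gives f(β) = (-15*β**2/7 - β/3 - 13/6)/((β - 1/10)**2*(β**2 - 8*β/7 - 8)), whose expansion matches every shown term.
Denominator factor (β - 1/10)^2: pole of order 2 at 1/10, modulus 1/10.
Denominator factor (β**2 - 8*β/7 - 8): discriminant 1632/49, real irrational roots 4/7 + (2/7)*sqrt(102) and 4/7 - (2/7)*sqrt(102); poles of order 1, moduli 4/7 + (2/7)*sqrt(102) and -4/7 + (2/7)*sqrt(102).
The radius of convergence is the smallest modulus among the singular points: 1/10.

The radius of convergence is 1/10.


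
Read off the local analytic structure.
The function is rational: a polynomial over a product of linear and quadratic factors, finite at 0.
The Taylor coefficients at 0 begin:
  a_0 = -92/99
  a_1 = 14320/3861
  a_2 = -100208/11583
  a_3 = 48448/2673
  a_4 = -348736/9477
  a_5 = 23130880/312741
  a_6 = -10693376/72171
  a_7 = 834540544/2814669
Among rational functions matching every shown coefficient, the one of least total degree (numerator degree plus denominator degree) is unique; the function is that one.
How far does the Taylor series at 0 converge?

No rational of total degree below 3 reproduces all 8 coefficients; solving the [1/2] Pade equations on them gives f(k) = (12*k/13 - 23/33)/((k + 1/2)*(k + 3/2)), whose expansion matches every shown term.
Denominator factor (k + 3/2): pole of order 1 at -3/2, modulus 3/2.
Denominator factor (k + 1/2): pole of order 1 at -1/2, modulus 1/2.
The radius of convergence is the smallest modulus among the singular points: 1/2.

The radius of convergence is 1/2.


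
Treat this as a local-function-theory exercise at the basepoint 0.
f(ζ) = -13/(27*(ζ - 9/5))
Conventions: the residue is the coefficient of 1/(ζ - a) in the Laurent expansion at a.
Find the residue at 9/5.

At the order-1 pole 9/5 set g(ζ) = (ζ - (9/5))*f(ζ) = -13/27.
Simple pole: residue = g(a) at a = 9/5, which is -13/27.

The residue is -13/27.


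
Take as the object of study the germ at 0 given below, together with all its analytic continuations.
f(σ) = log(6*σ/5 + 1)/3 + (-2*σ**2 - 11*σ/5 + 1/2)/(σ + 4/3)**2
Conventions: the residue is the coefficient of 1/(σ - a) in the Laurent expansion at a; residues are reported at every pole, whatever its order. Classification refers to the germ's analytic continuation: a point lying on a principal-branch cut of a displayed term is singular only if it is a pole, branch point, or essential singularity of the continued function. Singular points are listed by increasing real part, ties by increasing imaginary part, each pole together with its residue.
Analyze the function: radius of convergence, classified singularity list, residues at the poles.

Denominator factor (σ + 4/3)^2: pole of order 2 at -4/3, modulus 4/3.
Branch term (1/3)*log(1 - σ/(-5/6)): its argument vanishes at σ = -5/6, a logarithmic branch point, modulus 5/6.
The radius of convergence is the smallest modulus among the singular points: 5/6.
The branch term is analytic at -4/3 and contributes nothing to the residue; only the rational part matters.
At the order-2 pole -4/3 set g(σ) = (σ - (-4/3))^2*(rational part) = -2*σ**2 - 11*σ/5 + 1/2.
Order-2 pole: residue = g'(a); g'(-4/3) = 47/15, so the residue is 47/15.
List the singular points by increasing real part (a conjugate pair: the negative imaginary part first).

Radius of convergence at 0: 5/6.
At -4/3: a pole of order 2; residue 47/15.
At -5/6: a logarithmic branch point.


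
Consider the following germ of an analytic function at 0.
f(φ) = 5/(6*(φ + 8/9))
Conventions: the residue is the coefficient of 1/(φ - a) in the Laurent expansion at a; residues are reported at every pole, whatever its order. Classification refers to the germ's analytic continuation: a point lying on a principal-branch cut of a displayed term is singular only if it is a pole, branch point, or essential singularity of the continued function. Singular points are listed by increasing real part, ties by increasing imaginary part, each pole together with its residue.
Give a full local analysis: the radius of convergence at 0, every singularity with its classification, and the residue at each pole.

Radius of convergence at 0: 8/9.
At -8/9: a pole of order 1; residue 5/6.

Denominator factor (φ + 8/9): pole of order 1 at -8/9, modulus 8/9.
The radius of convergence is the smallest modulus among the singular points: 8/9.
At the order-1 pole -8/9 set g(φ) = (φ - (-8/9))*f(φ) = 5/6.
Simple pole: residue = g(a) at a = -8/9, which is 5/6.


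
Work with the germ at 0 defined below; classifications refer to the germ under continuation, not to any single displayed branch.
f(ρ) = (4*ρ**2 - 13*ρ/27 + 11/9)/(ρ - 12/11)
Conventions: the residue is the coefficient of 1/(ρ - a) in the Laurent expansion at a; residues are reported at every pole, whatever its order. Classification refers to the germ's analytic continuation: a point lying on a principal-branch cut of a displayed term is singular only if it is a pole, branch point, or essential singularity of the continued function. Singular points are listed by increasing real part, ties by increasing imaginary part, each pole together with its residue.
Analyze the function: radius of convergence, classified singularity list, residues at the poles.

Radius of convergence at 0: 12/11.
At 12/11: a pole of order 1; residue 1981/363.

Denominator factor (ρ - 12/11): pole of order 1 at 12/11, modulus 12/11.
The radius of convergence is the smallest modulus among the singular points: 12/11.
At the order-1 pole 12/11 set g(ρ) = (ρ - (12/11))*f(ρ) = 4*ρ**2 - 13*ρ/27 + 11/9.
Simple pole: residue = g(a) at a = 12/11, which is 1981/363.


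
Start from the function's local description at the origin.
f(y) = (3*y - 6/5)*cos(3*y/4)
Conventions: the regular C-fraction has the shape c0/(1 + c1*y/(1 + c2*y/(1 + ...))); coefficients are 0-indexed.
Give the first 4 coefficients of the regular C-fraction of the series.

Taylor coefficients (expand at 0): a_0 = -6/5, a_1 = 3, a_2 = 27/80, a_3 = -27/32.
c0 = a_0 = -6/5. Peel one level at a time: if S = 1 + c*y/S' with S'(0) = 1, then c is the y-coefficient of S and S' = c*y/(S - 1).
S_1 = c0/f = 1 + (5/2)*y + (209/32)*y^2 + ...; c1 = 5/2.
S_2 = c1*y/(S_1 - 1) = 1 + (-209/80)*y + (1881/6400)*y^2 + ...; c2 = -209/80.
S_3 = c2*y/(S_2 - 1) = 1 + (9/80)*y + ...; c3 = 9/80.

The regular C-fraction coefficients are [-6/5, 5/2, -209/80, 9/80].


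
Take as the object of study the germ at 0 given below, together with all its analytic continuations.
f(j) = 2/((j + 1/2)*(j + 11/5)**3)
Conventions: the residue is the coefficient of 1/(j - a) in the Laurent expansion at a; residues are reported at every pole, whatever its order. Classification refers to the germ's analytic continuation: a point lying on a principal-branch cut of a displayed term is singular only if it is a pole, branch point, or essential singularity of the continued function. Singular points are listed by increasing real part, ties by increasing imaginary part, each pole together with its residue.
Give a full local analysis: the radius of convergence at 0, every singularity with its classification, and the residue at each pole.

Denominator factor (j + 11/5)^3: pole of order 3 at -11/5, modulus 11/5.
Denominator factor (j + 1/2): pole of order 1 at -1/2, modulus 1/2.
The radius of convergence is the smallest modulus among the singular points: 1/2.
At the order-3 pole -11/5 set g(j) = (j - (-11/5))^3*f(j) = 2/(j + 1/2).
Order-3 pole: residue = g''(a)/2; g''(-11/5) = -4000/4913, so the residue is -2000/4913.
At the order-1 pole -1/2 set g(j) = (j - (-1/2))*f(j) = 2/(j + 11/5)**3.
Simple pole: residue = g(a) at a = -1/2, which is 2000/4913.
List the singular points by increasing real part (a conjugate pair: the negative imaginary part first).

Radius of convergence at 0: 1/2.
At -11/5: a pole of order 3; residue -2000/4913.
At -1/2: a pole of order 1; residue 2000/4913.


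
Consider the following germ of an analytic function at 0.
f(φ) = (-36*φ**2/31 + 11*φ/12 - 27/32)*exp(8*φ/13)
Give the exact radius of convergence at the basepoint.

The factor exp(8*φ/13) is entire and contributes no finite singular point.
The polynomial part has no poles.
No finite singular points: the Taylor series at 0 converges everywhere.

The radius of convergence is infinite.


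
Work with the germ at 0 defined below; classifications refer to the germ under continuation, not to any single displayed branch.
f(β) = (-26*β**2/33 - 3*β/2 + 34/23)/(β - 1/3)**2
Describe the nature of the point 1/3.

The point is a pole of order 2.

The denominator factor β - 1/3 vanishes at 1/3 and appears to the power 2; the numerator there equals 12169/13662, nonzero, and no other factor vanishes.
Hence a pole whose order is the multiplicity, 2.


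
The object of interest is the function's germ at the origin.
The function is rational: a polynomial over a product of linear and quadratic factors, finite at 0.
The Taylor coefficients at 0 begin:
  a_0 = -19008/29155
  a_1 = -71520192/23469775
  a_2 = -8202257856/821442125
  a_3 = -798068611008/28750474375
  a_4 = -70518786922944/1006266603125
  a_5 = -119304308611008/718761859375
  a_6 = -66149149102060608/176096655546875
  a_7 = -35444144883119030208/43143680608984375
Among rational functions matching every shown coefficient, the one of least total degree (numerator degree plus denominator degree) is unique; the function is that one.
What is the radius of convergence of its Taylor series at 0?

The radius of convergence is 7/12.

No rational of total degree below 5 reproduces all 8 coefficients; solving the [1/4] Pade equations on them gives f(ξ) = (11/17 - 4*ξ/23)/((ξ - 7/12)**3*(ξ + 5)), whose expansion matches every shown term.
Denominator factor (ξ + 5): pole of order 1 at -5, modulus 5.
Denominator factor (ξ - 7/12)^3: pole of order 3 at 7/12, modulus 7/12.
The radius of convergence is the smallest modulus among the singular points: 7/12.


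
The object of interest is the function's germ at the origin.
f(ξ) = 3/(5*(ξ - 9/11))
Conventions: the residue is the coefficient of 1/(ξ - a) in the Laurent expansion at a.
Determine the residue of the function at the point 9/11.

The residue is 3/5.

At the order-1 pole 9/11 set g(ξ) = (ξ - (9/11))*f(ξ) = 3/5.
Simple pole: residue = g(a) at a = 9/11, which is 3/5.


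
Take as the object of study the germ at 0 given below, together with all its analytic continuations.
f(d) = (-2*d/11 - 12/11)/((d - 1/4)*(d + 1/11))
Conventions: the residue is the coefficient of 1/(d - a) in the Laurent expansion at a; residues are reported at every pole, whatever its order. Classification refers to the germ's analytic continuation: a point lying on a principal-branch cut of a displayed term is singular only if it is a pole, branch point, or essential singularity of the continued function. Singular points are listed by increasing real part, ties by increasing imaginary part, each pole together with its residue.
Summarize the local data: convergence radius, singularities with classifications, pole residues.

Radius of convergence at 0: 1/11.
At -1/11: a pole of order 1; residue 104/33.
At 1/4: a pole of order 1; residue -10/3.

Denominator factor (d + 1/11): pole of order 1 at -1/11, modulus 1/11.
Denominator factor (d - 1/4): pole of order 1 at 1/4, modulus 1/4.
The radius of convergence is the smallest modulus among the singular points: 1/11.
At the order-1 pole -1/11 set g(d) = (d - (-1/11))*f(d) = (-2*d/11 - 12/11)/(d - 1/4).
Simple pole: residue = g(a) at a = -1/11, which is 104/33.
At the order-1 pole 1/4 set g(d) = (d - (1/4))*f(d) = (-2*d/11 - 12/11)/(d + 1/11).
Simple pole: residue = g(a) at a = 1/4, which is -10/3.
List the singular points by increasing real part (a conjugate pair: the negative imaginary part first).
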